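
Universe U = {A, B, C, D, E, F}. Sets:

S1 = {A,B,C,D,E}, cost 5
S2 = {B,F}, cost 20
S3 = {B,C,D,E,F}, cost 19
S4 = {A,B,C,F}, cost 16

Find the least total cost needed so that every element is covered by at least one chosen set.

S1, S4 cover every element at cost 5 + 16 = 21.
Any cover uses at least 2 sets; among all covering selections none totals below 21.

21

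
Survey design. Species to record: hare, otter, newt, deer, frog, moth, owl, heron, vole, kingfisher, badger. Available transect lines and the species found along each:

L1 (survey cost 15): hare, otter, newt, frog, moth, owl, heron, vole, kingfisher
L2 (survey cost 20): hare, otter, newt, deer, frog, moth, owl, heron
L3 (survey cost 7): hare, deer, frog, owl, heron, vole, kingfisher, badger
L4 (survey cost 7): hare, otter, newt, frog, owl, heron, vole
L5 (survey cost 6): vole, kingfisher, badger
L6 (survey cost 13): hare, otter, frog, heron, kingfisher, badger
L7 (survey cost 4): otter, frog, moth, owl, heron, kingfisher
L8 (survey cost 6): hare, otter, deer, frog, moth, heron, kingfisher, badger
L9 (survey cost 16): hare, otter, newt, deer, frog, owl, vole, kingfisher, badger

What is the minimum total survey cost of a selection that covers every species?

13

L4, L8 cover every species at survey cost 7 + 6 = 13.
Any cover uses at least 2 transects; among all covering selections none totals below 13.
Greedy by coverage-per-survey cost would pick L7, L3, L4 for 18 — worse than the optimum 13.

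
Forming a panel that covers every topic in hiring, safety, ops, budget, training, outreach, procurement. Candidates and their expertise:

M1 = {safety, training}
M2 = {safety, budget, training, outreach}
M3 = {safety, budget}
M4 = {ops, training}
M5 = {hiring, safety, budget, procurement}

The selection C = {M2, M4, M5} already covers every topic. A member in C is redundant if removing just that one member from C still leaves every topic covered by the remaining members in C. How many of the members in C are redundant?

Drop M2: outreach uncovered — not redundant.
Drop M4: ops uncovered — not redundant.
Drop M5: hiring, procurement uncovered — not redundant.
None of the members in C is redundant.

0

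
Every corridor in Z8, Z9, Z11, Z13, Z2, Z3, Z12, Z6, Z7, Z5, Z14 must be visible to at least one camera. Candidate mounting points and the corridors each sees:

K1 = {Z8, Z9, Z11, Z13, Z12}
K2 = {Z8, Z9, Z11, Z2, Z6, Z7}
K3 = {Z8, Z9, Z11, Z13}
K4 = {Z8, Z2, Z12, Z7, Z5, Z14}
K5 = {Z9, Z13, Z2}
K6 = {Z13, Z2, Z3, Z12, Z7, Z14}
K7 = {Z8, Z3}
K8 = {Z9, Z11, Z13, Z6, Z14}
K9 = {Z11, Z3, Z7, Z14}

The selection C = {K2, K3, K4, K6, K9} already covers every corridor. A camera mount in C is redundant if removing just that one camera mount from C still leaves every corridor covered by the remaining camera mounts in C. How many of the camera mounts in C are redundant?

Drop K2: Z6 uncovered — not redundant.
Drop K3: the rest still cover every corridor — redundant.
Drop K4: Z5 uncovered — not redundant.
Drop K6: the rest still cover every corridor — redundant.
Drop K9: the rest still cover every corridor — redundant.
3 redundant: K3, K6, K9.

3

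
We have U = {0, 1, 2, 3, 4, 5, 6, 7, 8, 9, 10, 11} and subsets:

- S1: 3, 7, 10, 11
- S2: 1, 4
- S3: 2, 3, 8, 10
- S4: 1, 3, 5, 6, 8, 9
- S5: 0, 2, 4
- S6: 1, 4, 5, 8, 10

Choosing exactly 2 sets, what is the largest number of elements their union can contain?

Choosing S1, S4 covers {1, 3, 5, 6, 7, 8, 9, 10, 11} — 9 elements.
No choice of 2 sets does better; here 0, 2, 4 are left uncovered.

9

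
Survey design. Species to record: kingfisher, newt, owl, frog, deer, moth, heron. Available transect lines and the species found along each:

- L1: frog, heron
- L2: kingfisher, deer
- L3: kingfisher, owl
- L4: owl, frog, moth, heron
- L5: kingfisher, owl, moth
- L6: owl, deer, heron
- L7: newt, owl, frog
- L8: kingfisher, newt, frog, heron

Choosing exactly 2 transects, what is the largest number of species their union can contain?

6

Choosing L2, L4 covers {kingfisher, owl, frog, deer, moth, heron} — 6 species.
No choice of 2 transects does better; here newt is left uncovered.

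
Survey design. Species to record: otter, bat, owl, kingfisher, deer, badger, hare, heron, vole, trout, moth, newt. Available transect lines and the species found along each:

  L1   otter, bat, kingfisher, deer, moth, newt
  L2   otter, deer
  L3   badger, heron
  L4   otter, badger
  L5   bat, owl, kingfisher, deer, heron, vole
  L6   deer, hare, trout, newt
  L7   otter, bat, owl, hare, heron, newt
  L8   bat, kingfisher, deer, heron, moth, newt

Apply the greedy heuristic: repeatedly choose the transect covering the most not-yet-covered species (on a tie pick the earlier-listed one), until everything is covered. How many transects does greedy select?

Pick 1: L1 covers 6 new species (otter, bat, kingfisher, deer, moth, newt).
Pick 2: L5 covers 3 new species (owl, heron, vole).
Pick 3: L6 covers 2 new species (hare, trout).
Pick 4: L3 covers 1 new species (badger).
Greedy uses 4 transects.

4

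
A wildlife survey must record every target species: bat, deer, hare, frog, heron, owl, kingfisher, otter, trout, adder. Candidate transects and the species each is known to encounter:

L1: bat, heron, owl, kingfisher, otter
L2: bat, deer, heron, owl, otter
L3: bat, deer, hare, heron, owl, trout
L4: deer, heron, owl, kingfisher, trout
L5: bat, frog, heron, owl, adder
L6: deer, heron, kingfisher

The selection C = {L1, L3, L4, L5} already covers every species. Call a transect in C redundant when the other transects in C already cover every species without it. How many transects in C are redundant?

Drop L1: otter uncovered — not redundant.
Drop L3: hare uncovered — not redundant.
Drop L4: the rest still cover every species — redundant.
Drop L5: frog, adder uncovered — not redundant.
1 redundant: L4.

1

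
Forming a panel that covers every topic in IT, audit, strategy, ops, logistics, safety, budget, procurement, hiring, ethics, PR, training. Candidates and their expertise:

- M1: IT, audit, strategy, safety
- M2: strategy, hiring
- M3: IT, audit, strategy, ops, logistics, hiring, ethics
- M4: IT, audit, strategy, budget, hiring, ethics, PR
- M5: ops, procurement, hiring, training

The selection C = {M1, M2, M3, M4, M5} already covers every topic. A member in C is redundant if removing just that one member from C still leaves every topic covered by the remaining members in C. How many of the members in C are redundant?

1

Drop M1: safety uncovered — not redundant.
Drop M2: the rest still cover every topic — redundant.
Drop M3: logistics uncovered — not redundant.
Drop M4: budget, PR uncovered — not redundant.
Drop M5: procurement, training uncovered — not redundant.
1 redundant: M2.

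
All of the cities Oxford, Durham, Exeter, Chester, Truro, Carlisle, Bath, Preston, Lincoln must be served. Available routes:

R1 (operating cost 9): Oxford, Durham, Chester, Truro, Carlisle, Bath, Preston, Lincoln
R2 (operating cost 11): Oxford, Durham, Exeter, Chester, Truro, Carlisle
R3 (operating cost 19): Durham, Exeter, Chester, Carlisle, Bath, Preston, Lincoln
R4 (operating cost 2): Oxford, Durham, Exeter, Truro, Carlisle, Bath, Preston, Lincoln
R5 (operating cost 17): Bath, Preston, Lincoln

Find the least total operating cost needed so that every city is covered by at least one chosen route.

11

R1, R4 cover every city at operating cost 9 + 2 = 11.
Any cover uses at least 2 routes; among all covering selections none totals below 11.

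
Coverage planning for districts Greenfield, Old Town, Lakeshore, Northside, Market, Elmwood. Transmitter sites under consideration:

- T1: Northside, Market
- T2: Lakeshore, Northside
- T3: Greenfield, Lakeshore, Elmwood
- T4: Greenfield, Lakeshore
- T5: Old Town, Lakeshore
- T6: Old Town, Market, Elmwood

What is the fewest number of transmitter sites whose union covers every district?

T1, T3, T5 together cover {Greenfield, Old Town, Lakeshore, Northside, Market, Elmwood} — every district.
No 2 of the 6 transmitter sites cover everything (all 15 pairs fall short), so 3 is minimum.

3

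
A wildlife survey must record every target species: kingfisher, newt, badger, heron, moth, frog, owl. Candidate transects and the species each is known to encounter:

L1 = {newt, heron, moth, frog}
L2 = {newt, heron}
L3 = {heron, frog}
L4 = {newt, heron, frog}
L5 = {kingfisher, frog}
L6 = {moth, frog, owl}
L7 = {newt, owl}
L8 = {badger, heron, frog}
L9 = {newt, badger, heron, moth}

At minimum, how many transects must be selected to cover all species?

L5, L6, L9 together cover {kingfisher, newt, badger, heron, moth, frog, owl} — every species.
No 2 of the 9 transects cover everything (all 36 pairs fall short), so 3 is minimum.
Greedy (largest uncovered first) would take L1, L5, L6, L8 — 4 transects — but 3 suffice.

3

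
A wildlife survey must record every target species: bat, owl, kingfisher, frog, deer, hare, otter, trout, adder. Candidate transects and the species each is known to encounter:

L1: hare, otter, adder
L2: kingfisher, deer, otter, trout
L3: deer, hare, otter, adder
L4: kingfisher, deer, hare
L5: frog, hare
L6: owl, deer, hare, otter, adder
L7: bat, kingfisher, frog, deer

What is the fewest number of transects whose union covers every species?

3

L2, L6, L7 together cover {bat, owl, kingfisher, frog, deer, hare, otter, trout, adder} — every species.
No 2 of the 7 transects cover everything (all 21 pairs fall short), so 3 is minimum.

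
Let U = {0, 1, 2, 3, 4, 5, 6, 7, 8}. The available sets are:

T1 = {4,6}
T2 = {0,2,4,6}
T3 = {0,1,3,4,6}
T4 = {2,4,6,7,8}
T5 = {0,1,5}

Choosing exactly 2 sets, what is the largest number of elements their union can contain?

Choosing T3, T4 covers {0, 1, 2, 3, 4, 6, 7, 8} — 8 elements.
No choice of 2 sets does better; here 5 is left uncovered.

8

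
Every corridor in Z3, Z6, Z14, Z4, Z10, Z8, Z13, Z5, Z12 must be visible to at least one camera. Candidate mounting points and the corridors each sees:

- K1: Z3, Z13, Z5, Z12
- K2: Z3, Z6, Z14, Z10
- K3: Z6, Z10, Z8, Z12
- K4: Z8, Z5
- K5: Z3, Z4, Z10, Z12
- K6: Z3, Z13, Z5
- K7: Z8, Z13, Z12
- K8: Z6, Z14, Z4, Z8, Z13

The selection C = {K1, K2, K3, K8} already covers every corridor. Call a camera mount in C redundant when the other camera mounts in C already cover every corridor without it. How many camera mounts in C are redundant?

Drop K1: Z5 uncovered — not redundant.
Drop K2: the rest still cover every corridor — redundant.
Drop K3: the rest still cover every corridor — redundant.
Drop K8: Z4 uncovered — not redundant.
2 redundant: K2, K3.

2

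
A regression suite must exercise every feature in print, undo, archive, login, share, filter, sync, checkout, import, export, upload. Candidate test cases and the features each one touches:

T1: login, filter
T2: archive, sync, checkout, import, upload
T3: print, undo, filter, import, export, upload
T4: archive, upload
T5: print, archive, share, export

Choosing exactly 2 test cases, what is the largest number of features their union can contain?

Choosing T2, T3 covers {print, undo, archive, filter, sync, checkout, import, export, upload} — 9 features.
No choice of 2 test cases does better; here login, share are left uncovered.

9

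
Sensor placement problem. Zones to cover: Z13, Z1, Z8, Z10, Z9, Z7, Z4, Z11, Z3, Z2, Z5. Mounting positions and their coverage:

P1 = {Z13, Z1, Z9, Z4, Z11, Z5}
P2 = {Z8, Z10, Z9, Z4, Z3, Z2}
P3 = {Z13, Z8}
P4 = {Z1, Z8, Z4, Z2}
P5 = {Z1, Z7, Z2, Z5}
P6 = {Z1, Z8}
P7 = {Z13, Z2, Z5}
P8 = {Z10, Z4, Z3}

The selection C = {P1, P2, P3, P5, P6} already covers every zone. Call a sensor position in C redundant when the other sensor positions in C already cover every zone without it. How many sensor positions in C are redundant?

2

Drop P1: Z11 uncovered — not redundant.
Drop P2: Z10, Z3 uncovered — not redundant.
Drop P3: the rest still cover every zone — redundant.
Drop P5: Z7 uncovered — not redundant.
Drop P6: the rest still cover every zone — redundant.
2 redundant: P3, P6.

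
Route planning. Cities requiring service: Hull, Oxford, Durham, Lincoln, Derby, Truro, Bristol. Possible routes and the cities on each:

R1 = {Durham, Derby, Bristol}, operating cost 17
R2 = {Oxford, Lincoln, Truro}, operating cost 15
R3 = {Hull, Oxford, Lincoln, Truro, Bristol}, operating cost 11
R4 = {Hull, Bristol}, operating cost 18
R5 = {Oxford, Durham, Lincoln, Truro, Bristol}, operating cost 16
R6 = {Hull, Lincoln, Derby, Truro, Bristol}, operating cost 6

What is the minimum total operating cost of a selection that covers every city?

R5, R6 cover every city at operating cost 16 + 6 = 22.
Any cover uses at least 2 routes; among all covering selections none totals below 22.

22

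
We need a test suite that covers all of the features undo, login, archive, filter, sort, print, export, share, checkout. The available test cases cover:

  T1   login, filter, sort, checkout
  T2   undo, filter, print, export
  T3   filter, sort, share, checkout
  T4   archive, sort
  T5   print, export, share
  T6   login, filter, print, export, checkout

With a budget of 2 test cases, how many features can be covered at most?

7

Choosing T1, T2 covers {undo, login, filter, sort, print, export, checkout} — 7 features.
No choice of 2 test cases does better; here archive, share are left uncovered.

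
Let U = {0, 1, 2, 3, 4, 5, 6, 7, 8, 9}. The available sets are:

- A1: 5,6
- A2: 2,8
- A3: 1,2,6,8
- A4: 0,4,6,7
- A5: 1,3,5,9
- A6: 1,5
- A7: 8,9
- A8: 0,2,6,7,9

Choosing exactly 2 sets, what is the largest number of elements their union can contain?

8

Choosing A4, A5 covers {0, 1, 3, 4, 5, 6, 7, 9} — 8 elements.
No choice of 2 sets does better; here 2, 8 are left uncovered.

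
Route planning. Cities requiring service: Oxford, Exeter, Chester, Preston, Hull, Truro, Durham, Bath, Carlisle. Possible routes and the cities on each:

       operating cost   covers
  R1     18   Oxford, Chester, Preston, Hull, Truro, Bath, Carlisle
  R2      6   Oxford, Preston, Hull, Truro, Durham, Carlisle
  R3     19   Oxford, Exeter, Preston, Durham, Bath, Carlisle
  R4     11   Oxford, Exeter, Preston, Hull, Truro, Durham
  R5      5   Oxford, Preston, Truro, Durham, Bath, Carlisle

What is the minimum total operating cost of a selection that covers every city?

R1, R4 cover every city at operating cost 18 + 11 = 29.
Any cover uses at least 2 routes; among all covering selections none totals below 29.
Greedy by coverage-per-operating cost would pick R5, R4, R1 for 34 — worse than the optimum 29.

29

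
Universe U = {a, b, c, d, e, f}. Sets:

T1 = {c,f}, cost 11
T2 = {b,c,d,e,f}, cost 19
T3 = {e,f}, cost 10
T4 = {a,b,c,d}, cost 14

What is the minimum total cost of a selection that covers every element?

T3, T4 cover every element at cost 10 + 14 = 24.
Any cover uses at least 2 sets; among all covering selections none totals below 24.

24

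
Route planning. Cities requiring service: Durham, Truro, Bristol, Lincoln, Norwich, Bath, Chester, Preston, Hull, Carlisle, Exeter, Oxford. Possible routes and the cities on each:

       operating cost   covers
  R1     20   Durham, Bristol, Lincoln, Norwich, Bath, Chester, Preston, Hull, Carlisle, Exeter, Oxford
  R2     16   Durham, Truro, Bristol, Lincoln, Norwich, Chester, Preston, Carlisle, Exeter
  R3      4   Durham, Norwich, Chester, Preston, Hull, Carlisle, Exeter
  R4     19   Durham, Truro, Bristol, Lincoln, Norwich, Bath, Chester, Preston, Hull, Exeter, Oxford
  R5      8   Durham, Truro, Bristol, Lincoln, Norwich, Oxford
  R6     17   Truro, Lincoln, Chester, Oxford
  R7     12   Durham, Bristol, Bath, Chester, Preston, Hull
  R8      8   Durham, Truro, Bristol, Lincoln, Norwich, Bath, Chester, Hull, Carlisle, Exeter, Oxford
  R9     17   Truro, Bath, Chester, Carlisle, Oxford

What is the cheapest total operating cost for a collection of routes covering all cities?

12

R3, R8 cover every city at operating cost 4 + 8 = 12.
Any cover uses at least 2 routes; among all covering selections none totals below 12.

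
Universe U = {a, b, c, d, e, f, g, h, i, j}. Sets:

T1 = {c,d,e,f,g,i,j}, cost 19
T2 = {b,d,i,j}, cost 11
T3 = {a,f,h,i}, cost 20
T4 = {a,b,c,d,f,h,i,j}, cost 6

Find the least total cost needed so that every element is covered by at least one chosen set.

T1, T4 cover every element at cost 19 + 6 = 25.
Any cover uses at least 2 sets; among all covering selections none totals below 25.

25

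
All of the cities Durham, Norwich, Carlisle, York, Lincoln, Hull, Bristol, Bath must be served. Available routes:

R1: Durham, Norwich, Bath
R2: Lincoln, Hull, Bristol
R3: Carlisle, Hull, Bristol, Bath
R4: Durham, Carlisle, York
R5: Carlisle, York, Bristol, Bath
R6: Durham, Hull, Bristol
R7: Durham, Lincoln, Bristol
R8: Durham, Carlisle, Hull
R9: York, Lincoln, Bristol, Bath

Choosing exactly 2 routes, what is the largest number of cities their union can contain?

7

Choosing R8, R9 covers {Durham, Carlisle, York, Lincoln, Hull, Bristol, Bath} — 7 cities.
No choice of 2 routes does better; here Norwich is left uncovered.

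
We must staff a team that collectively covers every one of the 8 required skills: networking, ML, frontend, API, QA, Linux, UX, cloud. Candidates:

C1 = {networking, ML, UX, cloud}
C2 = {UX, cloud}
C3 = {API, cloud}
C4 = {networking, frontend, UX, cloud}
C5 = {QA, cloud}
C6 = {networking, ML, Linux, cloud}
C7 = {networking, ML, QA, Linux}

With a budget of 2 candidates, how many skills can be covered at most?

7

Choosing C4, C7 covers {networking, ML, frontend, QA, Linux, UX, cloud} — 7 skills.
No choice of 2 candidates does better; here API is left uncovered.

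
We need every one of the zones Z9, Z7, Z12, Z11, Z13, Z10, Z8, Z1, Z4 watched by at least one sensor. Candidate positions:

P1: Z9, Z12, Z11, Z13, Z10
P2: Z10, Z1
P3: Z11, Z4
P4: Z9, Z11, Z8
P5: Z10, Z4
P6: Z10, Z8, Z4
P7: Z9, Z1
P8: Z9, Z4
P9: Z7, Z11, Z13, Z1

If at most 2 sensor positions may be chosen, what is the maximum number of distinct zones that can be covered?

Choosing P1, P6 covers {Z9, Z12, Z11, Z13, Z10, Z8, Z4} — 7 zones.
No choice of 2 sensor positions does better; here Z7, Z1 are left uncovered.

7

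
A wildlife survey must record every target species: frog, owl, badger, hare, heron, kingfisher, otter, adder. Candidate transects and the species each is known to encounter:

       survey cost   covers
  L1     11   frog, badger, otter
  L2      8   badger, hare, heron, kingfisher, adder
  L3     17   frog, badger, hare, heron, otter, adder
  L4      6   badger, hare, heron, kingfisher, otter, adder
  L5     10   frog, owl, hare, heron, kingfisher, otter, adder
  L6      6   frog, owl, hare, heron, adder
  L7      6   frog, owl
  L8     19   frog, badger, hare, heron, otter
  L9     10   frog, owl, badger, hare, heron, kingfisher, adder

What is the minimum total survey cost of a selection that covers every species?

L4, L6 cover every species at survey cost 6 + 6 = 12.
Any cover uses at least 2 transects; among all covering selections none totals below 12.

12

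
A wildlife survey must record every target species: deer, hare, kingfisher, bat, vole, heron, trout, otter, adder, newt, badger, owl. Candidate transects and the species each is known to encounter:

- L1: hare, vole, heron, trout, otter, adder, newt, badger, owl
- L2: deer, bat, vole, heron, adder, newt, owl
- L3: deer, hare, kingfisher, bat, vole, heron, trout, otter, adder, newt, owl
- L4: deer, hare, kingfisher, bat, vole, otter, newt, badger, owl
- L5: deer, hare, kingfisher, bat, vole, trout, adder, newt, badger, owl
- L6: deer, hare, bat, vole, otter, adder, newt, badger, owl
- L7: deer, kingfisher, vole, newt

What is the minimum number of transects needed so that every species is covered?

L1, L3 together cover {deer, hare, kingfisher, bat, vole, heron, trout, otter, adder, newt, badger, owl} — every species.
No single transect contains all 12 species, so 2 is optimal.

2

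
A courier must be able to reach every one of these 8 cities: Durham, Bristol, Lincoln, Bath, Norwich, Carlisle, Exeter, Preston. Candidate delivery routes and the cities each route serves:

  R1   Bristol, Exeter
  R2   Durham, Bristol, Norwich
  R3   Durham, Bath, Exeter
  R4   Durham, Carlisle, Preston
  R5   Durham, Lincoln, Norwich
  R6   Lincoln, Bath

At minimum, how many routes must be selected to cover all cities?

4

R1, R2, R4, R6 together cover {Durham, Bristol, Lincoln, Bath, Norwich, Carlisle, Exeter, Preston} — every city.
No 3 of the 6 routes cover everything (all 20 triples fall short), so 4 is minimum.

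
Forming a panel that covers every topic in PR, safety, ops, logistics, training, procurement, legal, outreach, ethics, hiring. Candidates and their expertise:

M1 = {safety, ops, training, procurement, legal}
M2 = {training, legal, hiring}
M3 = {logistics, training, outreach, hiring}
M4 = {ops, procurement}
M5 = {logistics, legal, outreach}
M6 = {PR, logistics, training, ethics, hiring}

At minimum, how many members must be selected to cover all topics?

M1, M3, M6 together cover {PR, safety, ops, logistics, training, procurement, legal, outreach, ethics, hiring} — every topic.
No 2 of the 6 members cover everything (all 15 pairs fall short), so 3 is minimum.

3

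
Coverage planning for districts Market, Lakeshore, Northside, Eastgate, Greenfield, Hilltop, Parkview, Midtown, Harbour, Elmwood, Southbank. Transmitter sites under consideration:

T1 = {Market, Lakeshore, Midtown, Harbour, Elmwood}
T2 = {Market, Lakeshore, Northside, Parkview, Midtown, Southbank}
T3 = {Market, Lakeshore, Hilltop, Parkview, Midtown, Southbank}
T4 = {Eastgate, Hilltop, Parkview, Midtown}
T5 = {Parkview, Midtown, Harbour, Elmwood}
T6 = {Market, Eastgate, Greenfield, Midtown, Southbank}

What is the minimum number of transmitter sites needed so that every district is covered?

T1, T2, T3, T6 together cover {Market, Lakeshore, Northside, Eastgate, Greenfield, Hilltop, Parkview, Midtown, Harbour, Elmwood, Southbank} — every district.
No 3 of the 6 transmitter sites cover everything (all 20 triples fall short), so 4 is minimum.

4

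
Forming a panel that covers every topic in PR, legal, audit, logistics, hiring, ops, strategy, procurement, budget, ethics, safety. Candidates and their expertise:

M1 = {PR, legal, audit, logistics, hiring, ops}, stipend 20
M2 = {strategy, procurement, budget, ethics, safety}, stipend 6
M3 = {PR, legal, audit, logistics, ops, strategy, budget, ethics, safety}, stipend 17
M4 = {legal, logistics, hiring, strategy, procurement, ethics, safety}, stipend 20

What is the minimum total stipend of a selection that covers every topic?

26

M1, M2 cover every topic at stipend 20 + 6 = 26.
Any cover uses at least 2 members; among all covering selections none totals below 26.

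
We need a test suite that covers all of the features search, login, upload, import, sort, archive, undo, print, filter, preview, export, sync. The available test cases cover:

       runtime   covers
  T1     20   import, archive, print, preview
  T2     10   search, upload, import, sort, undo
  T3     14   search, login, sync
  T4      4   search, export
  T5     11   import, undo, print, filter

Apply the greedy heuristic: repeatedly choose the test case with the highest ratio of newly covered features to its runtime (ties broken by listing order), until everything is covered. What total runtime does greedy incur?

Pick 1: T2 adds 5 new (search, upload, import, sort, undo) at runtime 10 (ratio 5/10).
Pick 2: T4 adds 1 new (export) at runtime 4 (ratio 1/4).
Pick 3: T5 adds 2 new (print, filter) at runtime 11 (ratio 2/11).
Pick 4: T3 adds 2 new (login, sync) at runtime 14 (ratio 2/14).
Pick 5: T1 adds 2 new (archive, preview) at runtime 20 (ratio 2/20).
Greedy total runtime: 10 + 4 + 11 + 14 + 20 = 59.

59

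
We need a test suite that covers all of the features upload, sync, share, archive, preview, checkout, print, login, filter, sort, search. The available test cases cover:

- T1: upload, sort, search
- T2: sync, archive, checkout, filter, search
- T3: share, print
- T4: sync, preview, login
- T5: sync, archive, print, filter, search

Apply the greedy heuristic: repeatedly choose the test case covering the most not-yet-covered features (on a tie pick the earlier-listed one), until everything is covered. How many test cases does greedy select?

4

Pick 1: T2 covers 5 new features (sync, archive, checkout, filter, search).
Pick 2: T1 covers 2 new features (upload, sort).
Pick 3: T3 covers 2 new features (share, print).
Pick 4: T4 covers 2 new features (preview, login).
Greedy uses 4 test cases.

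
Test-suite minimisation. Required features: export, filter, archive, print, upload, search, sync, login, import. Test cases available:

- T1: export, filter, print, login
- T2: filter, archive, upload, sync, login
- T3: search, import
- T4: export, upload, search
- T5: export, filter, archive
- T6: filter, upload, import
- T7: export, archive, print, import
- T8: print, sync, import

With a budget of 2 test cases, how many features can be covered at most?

8

Choosing T2, T7 covers {export, filter, archive, print, upload, sync, login, import} — 8 features.
No choice of 2 test cases does better; here search is left uncovered.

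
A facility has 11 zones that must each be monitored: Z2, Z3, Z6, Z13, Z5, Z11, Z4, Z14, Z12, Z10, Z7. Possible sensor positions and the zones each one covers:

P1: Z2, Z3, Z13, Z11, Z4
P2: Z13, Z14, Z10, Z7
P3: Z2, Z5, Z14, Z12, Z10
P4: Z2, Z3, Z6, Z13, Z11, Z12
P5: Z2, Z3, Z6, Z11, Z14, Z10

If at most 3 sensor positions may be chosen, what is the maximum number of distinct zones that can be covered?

Choosing P1, P2, P3 covers {Z2, Z3, Z13, Z5, Z11, Z4, Z14, Z12, Z10, Z7} — 10 zones.
No choice of 3 sensor positions does better; here Z6 is left uncovered.

10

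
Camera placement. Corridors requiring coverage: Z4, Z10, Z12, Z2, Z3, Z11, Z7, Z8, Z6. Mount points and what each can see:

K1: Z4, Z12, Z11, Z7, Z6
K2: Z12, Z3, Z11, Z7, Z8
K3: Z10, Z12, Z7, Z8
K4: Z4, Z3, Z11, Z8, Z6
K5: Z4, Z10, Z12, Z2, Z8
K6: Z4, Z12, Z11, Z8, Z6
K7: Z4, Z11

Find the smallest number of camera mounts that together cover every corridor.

3

K1, K2, K5 together cover {Z4, Z10, Z12, Z2, Z3, Z11, Z7, Z8, Z6} — every corridor.
No 2 of the 7 camera mounts cover everything (all 21 pairs fall short), so 3 is minimum.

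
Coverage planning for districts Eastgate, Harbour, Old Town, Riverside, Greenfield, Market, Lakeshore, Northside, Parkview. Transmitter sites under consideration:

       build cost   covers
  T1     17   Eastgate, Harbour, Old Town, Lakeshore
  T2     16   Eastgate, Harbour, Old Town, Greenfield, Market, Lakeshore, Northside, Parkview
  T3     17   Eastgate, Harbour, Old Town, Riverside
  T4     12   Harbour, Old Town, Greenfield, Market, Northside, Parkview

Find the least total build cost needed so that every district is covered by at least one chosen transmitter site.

T2, T3 cover every district at build cost 16 + 17 = 33.
Any cover uses at least 2 transmitter sites; among all covering selections none totals below 33.

33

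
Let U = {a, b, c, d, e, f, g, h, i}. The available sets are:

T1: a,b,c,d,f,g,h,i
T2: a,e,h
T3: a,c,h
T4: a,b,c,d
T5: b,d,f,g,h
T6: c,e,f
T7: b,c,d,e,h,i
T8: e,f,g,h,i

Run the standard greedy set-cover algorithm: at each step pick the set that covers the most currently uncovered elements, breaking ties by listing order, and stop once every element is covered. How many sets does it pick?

Pick 1: T1 covers 8 new elements (a, b, c, d, f, g, h, i).
Pick 2: T2 covers 1 new elements (e).
Greedy uses 2 sets.

2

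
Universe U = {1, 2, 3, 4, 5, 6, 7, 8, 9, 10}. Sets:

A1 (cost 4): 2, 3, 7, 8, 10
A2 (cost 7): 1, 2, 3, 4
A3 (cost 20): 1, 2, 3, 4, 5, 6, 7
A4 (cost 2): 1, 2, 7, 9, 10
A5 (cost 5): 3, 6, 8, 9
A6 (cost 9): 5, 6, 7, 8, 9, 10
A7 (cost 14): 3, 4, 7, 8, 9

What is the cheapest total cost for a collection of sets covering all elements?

16

A2, A6 cover every element at cost 7 + 9 = 16.
Any cover uses at least 2 sets; among all covering selections none totals below 16.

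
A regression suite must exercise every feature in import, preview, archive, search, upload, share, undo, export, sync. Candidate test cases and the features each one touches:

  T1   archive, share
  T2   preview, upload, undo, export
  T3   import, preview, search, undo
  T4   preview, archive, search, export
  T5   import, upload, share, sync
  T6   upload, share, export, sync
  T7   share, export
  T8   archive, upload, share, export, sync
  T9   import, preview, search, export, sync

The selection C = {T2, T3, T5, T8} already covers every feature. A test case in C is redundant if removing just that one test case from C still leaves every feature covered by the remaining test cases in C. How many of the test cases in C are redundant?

Drop T2: the rest still cover every feature — redundant.
Drop T3: search uncovered — not redundant.
Drop T5: the rest still cover every feature — redundant.
Drop T8: archive uncovered — not redundant.
2 redundant: T2, T5.

2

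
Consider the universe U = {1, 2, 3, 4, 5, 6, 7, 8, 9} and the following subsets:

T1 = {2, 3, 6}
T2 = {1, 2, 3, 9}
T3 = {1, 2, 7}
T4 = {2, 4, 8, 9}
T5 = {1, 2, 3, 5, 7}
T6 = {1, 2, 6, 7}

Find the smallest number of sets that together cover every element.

T1, T4, T5 together cover {1, 2, 3, 4, 5, 6, 7, 8, 9} — every element.
No 2 of the 6 sets cover everything (all 15 pairs fall short), so 3 is minimum.

3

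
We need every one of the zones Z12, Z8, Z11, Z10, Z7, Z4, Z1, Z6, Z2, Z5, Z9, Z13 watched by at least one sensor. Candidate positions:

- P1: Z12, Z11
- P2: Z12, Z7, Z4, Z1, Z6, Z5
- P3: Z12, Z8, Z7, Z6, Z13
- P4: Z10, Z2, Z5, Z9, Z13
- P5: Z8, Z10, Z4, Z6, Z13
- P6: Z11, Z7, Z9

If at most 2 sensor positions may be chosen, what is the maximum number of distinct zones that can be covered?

10

Choosing P2, P4 covers {Z12, Z10, Z7, Z4, Z1, Z6, Z2, Z5, Z9, Z13} — 10 zones.
No choice of 2 sensor positions does better; here Z8, Z11 are left uncovered.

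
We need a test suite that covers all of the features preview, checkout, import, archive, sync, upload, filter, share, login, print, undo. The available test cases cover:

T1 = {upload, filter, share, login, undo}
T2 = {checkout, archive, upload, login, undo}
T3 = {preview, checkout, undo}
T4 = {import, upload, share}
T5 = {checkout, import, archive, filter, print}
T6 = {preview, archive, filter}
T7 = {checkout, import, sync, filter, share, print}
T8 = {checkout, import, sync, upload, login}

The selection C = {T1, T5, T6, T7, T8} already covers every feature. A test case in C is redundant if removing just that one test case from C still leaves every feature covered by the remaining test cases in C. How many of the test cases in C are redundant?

Drop T1: undo uncovered — not redundant.
Drop T5: the rest still cover every feature — redundant.
Drop T6: preview uncovered — not redundant.
Drop T7: the rest still cover every feature — redundant.
Drop T8: the rest still cover every feature — redundant.
3 redundant: T5, T7, T8.

3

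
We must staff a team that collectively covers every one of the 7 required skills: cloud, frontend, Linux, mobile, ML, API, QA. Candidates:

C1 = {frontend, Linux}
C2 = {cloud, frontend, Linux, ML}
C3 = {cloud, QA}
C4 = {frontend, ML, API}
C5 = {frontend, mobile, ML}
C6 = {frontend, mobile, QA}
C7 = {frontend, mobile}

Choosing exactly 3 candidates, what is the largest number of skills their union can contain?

7

Choosing C2, C4, C6 covers {cloud, frontend, Linux, mobile, ML, API, QA} — 7 skills.
That is all 7 skills.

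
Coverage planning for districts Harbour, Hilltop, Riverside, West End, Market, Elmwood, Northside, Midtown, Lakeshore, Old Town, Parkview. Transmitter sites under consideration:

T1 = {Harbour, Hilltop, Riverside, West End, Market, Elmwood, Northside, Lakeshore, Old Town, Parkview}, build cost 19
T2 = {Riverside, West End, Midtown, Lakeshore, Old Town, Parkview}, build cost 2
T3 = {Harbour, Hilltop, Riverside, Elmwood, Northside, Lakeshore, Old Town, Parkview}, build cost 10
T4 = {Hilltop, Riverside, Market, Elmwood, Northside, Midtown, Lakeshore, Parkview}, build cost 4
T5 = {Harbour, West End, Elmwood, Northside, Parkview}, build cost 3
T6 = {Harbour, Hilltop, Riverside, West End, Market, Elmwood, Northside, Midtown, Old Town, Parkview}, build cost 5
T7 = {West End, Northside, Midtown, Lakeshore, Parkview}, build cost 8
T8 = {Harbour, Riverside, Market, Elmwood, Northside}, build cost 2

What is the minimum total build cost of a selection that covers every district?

7

T2, T6 cover every district at build cost 2 + 5 = 7.
Any cover uses at least 2 transmitter sites; among all covering selections none totals below 7.
Greedy by coverage-per-build cost would pick T2, T8, T4 for 8 — worse than the optimum 7.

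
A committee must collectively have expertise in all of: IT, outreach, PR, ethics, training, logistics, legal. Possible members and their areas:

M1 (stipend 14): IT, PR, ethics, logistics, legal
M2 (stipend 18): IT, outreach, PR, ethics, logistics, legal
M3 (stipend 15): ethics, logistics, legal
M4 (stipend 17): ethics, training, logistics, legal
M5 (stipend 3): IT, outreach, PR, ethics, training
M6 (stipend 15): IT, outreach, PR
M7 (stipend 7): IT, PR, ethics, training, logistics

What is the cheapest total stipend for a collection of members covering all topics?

M1, M5 cover every topic at stipend 14 + 3 = 17.
Any cover uses at least 2 members; among all covering selections none totals below 17.

17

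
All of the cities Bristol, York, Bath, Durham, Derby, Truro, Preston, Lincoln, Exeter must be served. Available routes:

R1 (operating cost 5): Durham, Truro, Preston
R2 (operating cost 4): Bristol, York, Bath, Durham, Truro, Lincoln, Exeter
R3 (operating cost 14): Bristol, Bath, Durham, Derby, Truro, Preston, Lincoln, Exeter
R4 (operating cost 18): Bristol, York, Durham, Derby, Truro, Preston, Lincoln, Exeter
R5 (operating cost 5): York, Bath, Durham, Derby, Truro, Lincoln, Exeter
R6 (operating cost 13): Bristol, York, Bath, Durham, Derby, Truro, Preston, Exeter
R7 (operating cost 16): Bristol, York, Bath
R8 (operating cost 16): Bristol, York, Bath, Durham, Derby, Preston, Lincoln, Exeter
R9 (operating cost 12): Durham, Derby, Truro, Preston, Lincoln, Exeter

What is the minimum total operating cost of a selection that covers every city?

14

R1, R2, R5 cover every city at operating cost 5 + 4 + 5 = 14.
Any cover uses at least 2 routes; among all covering selections none totals below 14.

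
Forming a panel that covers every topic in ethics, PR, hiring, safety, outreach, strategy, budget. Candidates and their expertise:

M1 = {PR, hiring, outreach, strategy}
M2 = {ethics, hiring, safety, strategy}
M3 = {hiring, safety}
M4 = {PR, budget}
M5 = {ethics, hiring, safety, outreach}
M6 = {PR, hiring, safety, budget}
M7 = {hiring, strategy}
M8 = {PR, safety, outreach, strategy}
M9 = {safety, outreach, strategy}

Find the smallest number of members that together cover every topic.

M1, M2, M4 together cover {ethics, PR, hiring, safety, outreach, strategy, budget} — every topic.
No 2 of the 9 members cover everything (all 36 pairs fall short), so 3 is minimum.

3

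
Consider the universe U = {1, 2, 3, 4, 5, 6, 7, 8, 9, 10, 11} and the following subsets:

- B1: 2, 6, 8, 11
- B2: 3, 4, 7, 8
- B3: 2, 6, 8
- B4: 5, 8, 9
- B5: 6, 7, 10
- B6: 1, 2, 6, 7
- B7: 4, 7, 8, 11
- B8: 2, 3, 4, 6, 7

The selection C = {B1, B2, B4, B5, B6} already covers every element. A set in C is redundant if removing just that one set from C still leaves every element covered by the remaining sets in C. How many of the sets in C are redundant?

Drop B1: 11 uncovered — not redundant.
Drop B2: 3, 4 uncovered — not redundant.
Drop B4: 5, 9 uncovered — not redundant.
Drop B5: 10 uncovered — not redundant.
Drop B6: 1 uncovered — not redundant.
None of the sets in C is redundant.

0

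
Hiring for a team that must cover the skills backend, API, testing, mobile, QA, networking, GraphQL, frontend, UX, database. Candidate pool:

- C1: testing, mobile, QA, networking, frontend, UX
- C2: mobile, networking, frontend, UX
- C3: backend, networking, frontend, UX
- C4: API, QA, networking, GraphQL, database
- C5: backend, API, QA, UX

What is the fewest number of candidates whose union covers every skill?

3

C1, C3, C4 together cover {backend, API, testing, mobile, QA, networking, GraphQL, frontend, UX, database} — every skill.
No 2 of the 5 candidates cover everything (all 10 pairs fall short), so 3 is minimum.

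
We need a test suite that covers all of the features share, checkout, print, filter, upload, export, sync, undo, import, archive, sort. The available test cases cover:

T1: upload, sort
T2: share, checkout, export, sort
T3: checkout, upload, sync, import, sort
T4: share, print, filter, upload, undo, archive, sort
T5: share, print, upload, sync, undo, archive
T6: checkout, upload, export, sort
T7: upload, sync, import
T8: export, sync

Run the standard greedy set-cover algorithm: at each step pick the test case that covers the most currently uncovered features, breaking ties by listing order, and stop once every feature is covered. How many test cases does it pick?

Pick 1: T4 covers 7 new features (share, print, filter, upload, undo, archive, sort).
Pick 2: T3 covers 3 new features (checkout, sync, import).
Pick 3: T2 covers 1 new features (export).
Greedy uses 3 test cases.

3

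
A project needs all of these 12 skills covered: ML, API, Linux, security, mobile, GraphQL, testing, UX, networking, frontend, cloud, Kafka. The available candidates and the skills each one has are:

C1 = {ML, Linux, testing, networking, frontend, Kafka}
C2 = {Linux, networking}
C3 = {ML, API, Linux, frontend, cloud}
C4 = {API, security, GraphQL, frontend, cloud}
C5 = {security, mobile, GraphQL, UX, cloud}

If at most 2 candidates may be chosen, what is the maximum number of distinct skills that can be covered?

Choosing C1, C5 covers {ML, Linux, security, mobile, GraphQL, testing, UX, networking, frontend, cloud, Kafka} — 11 skills.
No choice of 2 candidates does better; here API is left uncovered.

11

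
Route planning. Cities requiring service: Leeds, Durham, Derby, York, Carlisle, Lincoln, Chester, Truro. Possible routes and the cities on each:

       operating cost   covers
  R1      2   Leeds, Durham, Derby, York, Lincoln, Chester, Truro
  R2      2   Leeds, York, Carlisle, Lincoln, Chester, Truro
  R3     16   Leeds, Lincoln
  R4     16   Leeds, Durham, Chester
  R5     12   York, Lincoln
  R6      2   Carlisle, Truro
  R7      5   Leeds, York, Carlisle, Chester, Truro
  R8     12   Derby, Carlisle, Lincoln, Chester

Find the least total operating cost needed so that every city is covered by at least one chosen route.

R1, R2 cover every city at operating cost 2 + 2 = 4.
Any cover uses at least 2 routes; among all covering selections none totals below 4.

4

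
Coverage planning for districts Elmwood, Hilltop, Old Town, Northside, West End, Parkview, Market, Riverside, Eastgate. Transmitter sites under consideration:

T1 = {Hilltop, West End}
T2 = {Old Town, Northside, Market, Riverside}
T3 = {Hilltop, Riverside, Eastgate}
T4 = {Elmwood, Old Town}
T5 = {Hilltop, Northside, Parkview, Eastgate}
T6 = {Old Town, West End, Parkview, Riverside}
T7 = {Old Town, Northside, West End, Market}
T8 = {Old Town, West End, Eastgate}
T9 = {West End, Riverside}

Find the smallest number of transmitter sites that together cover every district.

T1, T2, T4, T5 together cover {Elmwood, Hilltop, Old Town, Northside, West End, Parkview, Market, Riverside, Eastgate} — every district.
No 3 of the 9 transmitter sites cover everything (all 84 triples fall short), so 4 is minimum.

4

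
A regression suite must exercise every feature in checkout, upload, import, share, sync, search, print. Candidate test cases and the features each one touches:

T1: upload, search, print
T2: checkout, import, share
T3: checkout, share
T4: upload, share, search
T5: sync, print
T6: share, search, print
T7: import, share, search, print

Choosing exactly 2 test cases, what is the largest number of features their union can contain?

6

Choosing T1, T2 covers {checkout, upload, import, share, search, print} — 6 features.
No choice of 2 test cases does better; here sync is left uncovered.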